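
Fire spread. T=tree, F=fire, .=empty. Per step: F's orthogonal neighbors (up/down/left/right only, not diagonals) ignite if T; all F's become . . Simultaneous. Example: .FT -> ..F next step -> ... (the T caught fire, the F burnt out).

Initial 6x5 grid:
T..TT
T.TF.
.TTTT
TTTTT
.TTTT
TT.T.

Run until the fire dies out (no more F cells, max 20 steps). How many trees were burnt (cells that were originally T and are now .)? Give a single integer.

Answer: 19

Derivation:
Step 1: +3 fires, +1 burnt (F count now 3)
Step 2: +4 fires, +3 burnt (F count now 4)
Step 3: +4 fires, +4 burnt (F count now 4)
Step 4: +4 fires, +4 burnt (F count now 4)
Step 5: +2 fires, +4 burnt (F count now 2)
Step 6: +1 fires, +2 burnt (F count now 1)
Step 7: +1 fires, +1 burnt (F count now 1)
Step 8: +0 fires, +1 burnt (F count now 0)
Fire out after step 8
Initially T: 21, now '.': 28
Total burnt (originally-T cells now '.'): 19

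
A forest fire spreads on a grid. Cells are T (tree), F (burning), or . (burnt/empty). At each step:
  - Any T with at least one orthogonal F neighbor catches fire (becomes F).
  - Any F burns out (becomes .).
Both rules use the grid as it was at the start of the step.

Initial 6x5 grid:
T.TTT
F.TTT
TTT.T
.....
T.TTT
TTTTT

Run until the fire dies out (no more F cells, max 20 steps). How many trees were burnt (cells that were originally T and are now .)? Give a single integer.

Answer: 11

Derivation:
Step 1: +2 fires, +1 burnt (F count now 2)
Step 2: +1 fires, +2 burnt (F count now 1)
Step 3: +1 fires, +1 burnt (F count now 1)
Step 4: +1 fires, +1 burnt (F count now 1)
Step 5: +2 fires, +1 burnt (F count now 2)
Step 6: +2 fires, +2 burnt (F count now 2)
Step 7: +2 fires, +2 burnt (F count now 2)
Step 8: +0 fires, +2 burnt (F count now 0)
Fire out after step 8
Initially T: 20, now '.': 21
Total burnt (originally-T cells now '.'): 11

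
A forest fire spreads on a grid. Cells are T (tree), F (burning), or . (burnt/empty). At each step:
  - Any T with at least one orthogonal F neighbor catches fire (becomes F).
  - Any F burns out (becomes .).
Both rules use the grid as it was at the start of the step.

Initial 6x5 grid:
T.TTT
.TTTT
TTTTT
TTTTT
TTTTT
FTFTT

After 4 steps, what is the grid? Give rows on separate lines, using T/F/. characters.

Step 1: 4 trees catch fire, 2 burn out
  T.TTT
  .TTTT
  TTTTT
  TTTTT
  FTFTT
  .F.FT
Step 2: 5 trees catch fire, 4 burn out
  T.TTT
  .TTTT
  TTTTT
  FTFTT
  .F.FT
  ....F
Step 3: 5 trees catch fire, 5 burn out
  T.TTT
  .TTTT
  FTFTT
  .F.FT
  ....F
  .....
Step 4: 4 trees catch fire, 5 burn out
  T.TTT
  .TFTT
  .F.FT
  ....F
  .....
  .....

T.TTT
.TFTT
.F.FT
....F
.....
.....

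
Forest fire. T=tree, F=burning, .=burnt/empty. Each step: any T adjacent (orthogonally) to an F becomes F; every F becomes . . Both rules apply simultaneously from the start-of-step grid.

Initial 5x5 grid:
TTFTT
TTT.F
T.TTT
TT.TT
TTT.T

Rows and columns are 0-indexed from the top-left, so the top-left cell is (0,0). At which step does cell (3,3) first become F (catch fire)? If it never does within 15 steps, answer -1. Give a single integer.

Step 1: cell (3,3)='T' (+5 fires, +2 burnt)
Step 2: cell (3,3)='T' (+5 fires, +5 burnt)
Step 3: cell (3,3)='F' (+3 fires, +5 burnt)
  -> target ignites at step 3
Step 4: cell (3,3)='.' (+1 fires, +3 burnt)
Step 5: cell (3,3)='.' (+1 fires, +1 burnt)
Step 6: cell (3,3)='.' (+2 fires, +1 burnt)
Step 7: cell (3,3)='.' (+1 fires, +2 burnt)
Step 8: cell (3,3)='.' (+1 fires, +1 burnt)
Step 9: cell (3,3)='.' (+0 fires, +1 burnt)
  fire out at step 9

3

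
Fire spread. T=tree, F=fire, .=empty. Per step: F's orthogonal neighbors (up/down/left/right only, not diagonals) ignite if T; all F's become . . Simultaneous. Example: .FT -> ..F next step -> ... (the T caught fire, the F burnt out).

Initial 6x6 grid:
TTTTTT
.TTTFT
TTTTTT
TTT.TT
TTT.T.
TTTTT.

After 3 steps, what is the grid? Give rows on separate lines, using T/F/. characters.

Step 1: 4 trees catch fire, 1 burn out
  TTTTFT
  .TTF.F
  TTTTFT
  TTT.TT
  TTT.T.
  TTTTT.
Step 2: 6 trees catch fire, 4 burn out
  TTTF.F
  .TF...
  TTTF.F
  TTT.FT
  TTT.T.
  TTTTT.
Step 3: 5 trees catch fire, 6 burn out
  TTF...
  .F....
  TTF...
  TTT..F
  TTT.F.
  TTTTT.

TTF...
.F....
TTF...
TTT..F
TTT.F.
TTTTT.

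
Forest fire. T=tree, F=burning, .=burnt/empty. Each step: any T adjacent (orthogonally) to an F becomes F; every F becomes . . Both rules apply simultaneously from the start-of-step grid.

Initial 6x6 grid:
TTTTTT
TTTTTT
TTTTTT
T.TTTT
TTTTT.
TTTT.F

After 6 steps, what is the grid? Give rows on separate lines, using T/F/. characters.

Step 1: 0 trees catch fire, 1 burn out
  TTTTTT
  TTTTTT
  TTTTTT
  T.TTTT
  TTTTT.
  TTTT..
Step 2: 0 trees catch fire, 0 burn out
  TTTTTT
  TTTTTT
  TTTTTT
  T.TTTT
  TTTTT.
  TTTT..
Step 3: 0 trees catch fire, 0 burn out
  TTTTTT
  TTTTTT
  TTTTTT
  T.TTTT
  TTTTT.
  TTTT..
Step 4: 0 trees catch fire, 0 burn out
  TTTTTT
  TTTTTT
  TTTTTT
  T.TTTT
  TTTTT.
  TTTT..
Step 5: 0 trees catch fire, 0 burn out
  TTTTTT
  TTTTTT
  TTTTTT
  T.TTTT
  TTTTT.
  TTTT..
Step 6: 0 trees catch fire, 0 burn out
  TTTTTT
  TTTTTT
  TTTTTT
  T.TTTT
  TTTTT.
  TTTT..

TTTTTT
TTTTTT
TTTTTT
T.TTTT
TTTTT.
TTTT..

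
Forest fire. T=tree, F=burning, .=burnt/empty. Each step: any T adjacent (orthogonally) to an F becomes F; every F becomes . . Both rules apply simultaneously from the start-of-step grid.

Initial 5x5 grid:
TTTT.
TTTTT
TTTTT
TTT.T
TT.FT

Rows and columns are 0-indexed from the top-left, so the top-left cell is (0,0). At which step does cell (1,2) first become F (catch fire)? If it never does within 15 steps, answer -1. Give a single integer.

Step 1: cell (1,2)='T' (+1 fires, +1 burnt)
Step 2: cell (1,2)='T' (+1 fires, +1 burnt)
Step 3: cell (1,2)='T' (+1 fires, +1 burnt)
Step 4: cell (1,2)='T' (+2 fires, +1 burnt)
Step 5: cell (1,2)='T' (+2 fires, +2 burnt)
Step 6: cell (1,2)='F' (+4 fires, +2 burnt)
  -> target ignites at step 6
Step 7: cell (1,2)='.' (+4 fires, +4 burnt)
Step 8: cell (1,2)='.' (+4 fires, +4 burnt)
Step 9: cell (1,2)='.' (+2 fires, +4 burnt)
Step 10: cell (1,2)='.' (+0 fires, +2 burnt)
  fire out at step 10

6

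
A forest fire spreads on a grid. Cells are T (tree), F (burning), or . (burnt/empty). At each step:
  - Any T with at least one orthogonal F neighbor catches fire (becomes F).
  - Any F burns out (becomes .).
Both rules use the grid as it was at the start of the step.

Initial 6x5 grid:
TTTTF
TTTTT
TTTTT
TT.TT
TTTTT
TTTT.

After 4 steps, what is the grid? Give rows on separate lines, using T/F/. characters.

Step 1: 2 trees catch fire, 1 burn out
  TTTF.
  TTTTF
  TTTTT
  TT.TT
  TTTTT
  TTTT.
Step 2: 3 trees catch fire, 2 burn out
  TTF..
  TTTF.
  TTTTF
  TT.TT
  TTTTT
  TTTT.
Step 3: 4 trees catch fire, 3 burn out
  TF...
  TTF..
  TTTF.
  TT.TF
  TTTTT
  TTTT.
Step 4: 5 trees catch fire, 4 burn out
  F....
  TF...
  TTF..
  TT.F.
  TTTTF
  TTTT.

F....
TF...
TTF..
TT.F.
TTTTF
TTTT.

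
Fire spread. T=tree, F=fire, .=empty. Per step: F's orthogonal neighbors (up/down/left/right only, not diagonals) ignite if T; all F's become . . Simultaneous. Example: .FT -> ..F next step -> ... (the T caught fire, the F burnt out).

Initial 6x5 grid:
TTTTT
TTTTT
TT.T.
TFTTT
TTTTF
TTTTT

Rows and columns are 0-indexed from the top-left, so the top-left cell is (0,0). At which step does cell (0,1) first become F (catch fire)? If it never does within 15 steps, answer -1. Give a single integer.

Step 1: cell (0,1)='T' (+7 fires, +2 burnt)
Step 2: cell (0,1)='T' (+7 fires, +7 burnt)
Step 3: cell (0,1)='F' (+6 fires, +7 burnt)
  -> target ignites at step 3
Step 4: cell (0,1)='.' (+3 fires, +6 burnt)
Step 5: cell (0,1)='.' (+2 fires, +3 burnt)
Step 6: cell (0,1)='.' (+1 fires, +2 burnt)
Step 7: cell (0,1)='.' (+0 fires, +1 burnt)
  fire out at step 7

3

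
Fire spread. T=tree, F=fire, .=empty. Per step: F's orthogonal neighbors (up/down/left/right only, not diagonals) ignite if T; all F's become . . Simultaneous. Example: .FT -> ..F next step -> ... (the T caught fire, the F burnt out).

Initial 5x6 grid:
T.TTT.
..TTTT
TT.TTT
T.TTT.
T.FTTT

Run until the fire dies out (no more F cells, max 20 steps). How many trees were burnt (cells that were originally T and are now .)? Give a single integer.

Answer: 16

Derivation:
Step 1: +2 fires, +1 burnt (F count now 2)
Step 2: +2 fires, +2 burnt (F count now 2)
Step 3: +3 fires, +2 burnt (F count now 3)
Step 4: +2 fires, +3 burnt (F count now 2)
Step 5: +4 fires, +2 burnt (F count now 4)
Step 6: +3 fires, +4 burnt (F count now 3)
Step 7: +0 fires, +3 burnt (F count now 0)
Fire out after step 7
Initially T: 21, now '.': 25
Total burnt (originally-T cells now '.'): 16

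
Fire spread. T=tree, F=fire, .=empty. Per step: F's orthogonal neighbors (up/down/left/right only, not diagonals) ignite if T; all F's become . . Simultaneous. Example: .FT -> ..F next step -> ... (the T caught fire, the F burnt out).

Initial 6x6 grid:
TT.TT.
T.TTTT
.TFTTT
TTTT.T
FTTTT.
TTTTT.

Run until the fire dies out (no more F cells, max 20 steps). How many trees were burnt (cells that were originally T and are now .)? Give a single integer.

Step 1: +7 fires, +2 burnt (F count now 7)
Step 2: +6 fires, +7 burnt (F count now 6)
Step 3: +5 fires, +6 burnt (F count now 5)
Step 4: +5 fires, +5 burnt (F count now 5)
Step 5: +1 fires, +5 burnt (F count now 1)
Step 6: +0 fires, +1 burnt (F count now 0)
Fire out after step 6
Initially T: 27, now '.': 33
Total burnt (originally-T cells now '.'): 24

Answer: 24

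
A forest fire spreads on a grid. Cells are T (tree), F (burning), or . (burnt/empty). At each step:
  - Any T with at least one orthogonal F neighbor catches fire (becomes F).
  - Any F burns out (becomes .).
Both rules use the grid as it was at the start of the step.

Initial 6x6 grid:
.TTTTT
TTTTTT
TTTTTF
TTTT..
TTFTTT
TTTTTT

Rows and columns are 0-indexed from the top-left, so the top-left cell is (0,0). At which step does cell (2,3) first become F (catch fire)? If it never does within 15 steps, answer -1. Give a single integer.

Step 1: cell (2,3)='T' (+6 fires, +2 burnt)
Step 2: cell (2,3)='F' (+10 fires, +6 burnt)
  -> target ignites at step 2
Step 3: cell (2,3)='.' (+8 fires, +10 burnt)
Step 4: cell (2,3)='.' (+5 fires, +8 burnt)
Step 5: cell (2,3)='.' (+2 fires, +5 burnt)
Step 6: cell (2,3)='.' (+0 fires, +2 burnt)
  fire out at step 6

2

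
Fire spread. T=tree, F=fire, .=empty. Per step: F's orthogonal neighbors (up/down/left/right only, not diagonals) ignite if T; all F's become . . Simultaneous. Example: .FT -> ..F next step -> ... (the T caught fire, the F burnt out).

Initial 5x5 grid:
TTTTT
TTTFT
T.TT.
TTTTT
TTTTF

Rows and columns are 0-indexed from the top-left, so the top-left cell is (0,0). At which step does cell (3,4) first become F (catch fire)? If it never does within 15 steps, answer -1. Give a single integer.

Step 1: cell (3,4)='F' (+6 fires, +2 burnt)
  -> target ignites at step 1
Step 2: cell (3,4)='.' (+6 fires, +6 burnt)
Step 3: cell (3,4)='.' (+4 fires, +6 burnt)
Step 4: cell (3,4)='.' (+4 fires, +4 burnt)
Step 5: cell (3,4)='.' (+1 fires, +4 burnt)
Step 6: cell (3,4)='.' (+0 fires, +1 burnt)
  fire out at step 6

1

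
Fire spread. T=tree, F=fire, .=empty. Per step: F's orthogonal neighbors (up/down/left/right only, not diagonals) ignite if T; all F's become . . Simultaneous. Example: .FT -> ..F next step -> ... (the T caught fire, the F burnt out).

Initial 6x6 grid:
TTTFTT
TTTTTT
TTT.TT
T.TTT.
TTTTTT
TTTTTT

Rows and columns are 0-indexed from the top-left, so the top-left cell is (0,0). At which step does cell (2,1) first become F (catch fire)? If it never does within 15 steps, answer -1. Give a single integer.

Step 1: cell (2,1)='T' (+3 fires, +1 burnt)
Step 2: cell (2,1)='T' (+4 fires, +3 burnt)
Step 3: cell (2,1)='T' (+5 fires, +4 burnt)
Step 4: cell (2,1)='F' (+5 fires, +5 burnt)
  -> target ignites at step 4
Step 5: cell (2,1)='.' (+4 fires, +5 burnt)
Step 6: cell (2,1)='.' (+6 fires, +4 burnt)
Step 7: cell (2,1)='.' (+4 fires, +6 burnt)
Step 8: cell (2,1)='.' (+1 fires, +4 burnt)
Step 9: cell (2,1)='.' (+0 fires, +1 burnt)
  fire out at step 9

4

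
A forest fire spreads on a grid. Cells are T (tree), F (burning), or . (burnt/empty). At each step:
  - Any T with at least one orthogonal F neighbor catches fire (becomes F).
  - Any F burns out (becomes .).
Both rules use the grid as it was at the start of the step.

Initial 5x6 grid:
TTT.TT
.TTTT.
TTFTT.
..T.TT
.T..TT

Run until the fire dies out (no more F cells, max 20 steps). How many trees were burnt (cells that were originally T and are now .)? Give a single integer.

Step 1: +4 fires, +1 burnt (F count now 4)
Step 2: +5 fires, +4 burnt (F count now 5)
Step 3: +3 fires, +5 burnt (F count now 3)
Step 4: +4 fires, +3 burnt (F count now 4)
Step 5: +2 fires, +4 burnt (F count now 2)
Step 6: +0 fires, +2 burnt (F count now 0)
Fire out after step 6
Initially T: 19, now '.': 29
Total burnt (originally-T cells now '.'): 18

Answer: 18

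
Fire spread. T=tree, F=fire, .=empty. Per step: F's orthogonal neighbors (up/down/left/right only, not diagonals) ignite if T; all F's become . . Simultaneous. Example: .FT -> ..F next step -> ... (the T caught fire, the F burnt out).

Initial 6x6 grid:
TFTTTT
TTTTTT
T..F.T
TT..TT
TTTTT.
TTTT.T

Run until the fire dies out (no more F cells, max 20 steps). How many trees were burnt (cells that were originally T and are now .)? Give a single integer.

Step 1: +4 fires, +2 burnt (F count now 4)
Step 2: +4 fires, +4 burnt (F count now 4)
Step 3: +3 fires, +4 burnt (F count now 3)
Step 4: +3 fires, +3 burnt (F count now 3)
Step 5: +3 fires, +3 burnt (F count now 3)
Step 6: +3 fires, +3 burnt (F count now 3)
Step 7: +3 fires, +3 burnt (F count now 3)
Step 8: +2 fires, +3 burnt (F count now 2)
Step 9: +1 fires, +2 burnt (F count now 1)
Step 10: +0 fires, +1 burnt (F count now 0)
Fire out after step 10
Initially T: 27, now '.': 35
Total burnt (originally-T cells now '.'): 26

Answer: 26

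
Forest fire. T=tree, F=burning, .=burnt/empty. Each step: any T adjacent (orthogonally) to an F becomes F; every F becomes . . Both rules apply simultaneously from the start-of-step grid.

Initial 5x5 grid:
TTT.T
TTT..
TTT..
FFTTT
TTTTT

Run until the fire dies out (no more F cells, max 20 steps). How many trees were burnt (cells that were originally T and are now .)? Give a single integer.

Step 1: +5 fires, +2 burnt (F count now 5)
Step 2: +5 fires, +5 burnt (F count now 5)
Step 3: +5 fires, +5 burnt (F count now 5)
Step 4: +2 fires, +5 burnt (F count now 2)
Step 5: +0 fires, +2 burnt (F count now 0)
Fire out after step 5
Initially T: 18, now '.': 24
Total burnt (originally-T cells now '.'): 17

Answer: 17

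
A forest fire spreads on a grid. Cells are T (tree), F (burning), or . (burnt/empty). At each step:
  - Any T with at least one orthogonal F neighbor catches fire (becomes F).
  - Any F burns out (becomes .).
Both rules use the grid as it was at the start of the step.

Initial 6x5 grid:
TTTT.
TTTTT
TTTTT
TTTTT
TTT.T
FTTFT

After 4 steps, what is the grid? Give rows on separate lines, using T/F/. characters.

Step 1: 4 trees catch fire, 2 burn out
  TTTT.
  TTTTT
  TTTTT
  TTTTT
  FTT.T
  .FF.F
Step 2: 4 trees catch fire, 4 burn out
  TTTT.
  TTTTT
  TTTTT
  FTTTT
  .FF.F
  .....
Step 3: 4 trees catch fire, 4 burn out
  TTTT.
  TTTTT
  FTTTT
  .FFTF
  .....
  .....
Step 4: 5 trees catch fire, 4 burn out
  TTTT.
  FTTTT
  .FFTF
  ...F.
  .....
  .....

TTTT.
FTTTT
.FFTF
...F.
.....
.....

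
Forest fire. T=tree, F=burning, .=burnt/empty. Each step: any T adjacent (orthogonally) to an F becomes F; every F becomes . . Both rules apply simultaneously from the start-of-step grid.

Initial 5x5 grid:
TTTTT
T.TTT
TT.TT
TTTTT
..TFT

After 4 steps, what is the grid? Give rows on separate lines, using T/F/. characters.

Step 1: 3 trees catch fire, 1 burn out
  TTTTT
  T.TTT
  TT.TT
  TTTFT
  ..F.F
Step 2: 3 trees catch fire, 3 burn out
  TTTTT
  T.TTT
  TT.FT
  TTF.F
  .....
Step 3: 3 trees catch fire, 3 burn out
  TTTTT
  T.TFT
  TT..F
  TF...
  .....
Step 4: 5 trees catch fire, 3 burn out
  TTTFT
  T.F.F
  TF...
  F....
  .....

TTTFT
T.F.F
TF...
F....
.....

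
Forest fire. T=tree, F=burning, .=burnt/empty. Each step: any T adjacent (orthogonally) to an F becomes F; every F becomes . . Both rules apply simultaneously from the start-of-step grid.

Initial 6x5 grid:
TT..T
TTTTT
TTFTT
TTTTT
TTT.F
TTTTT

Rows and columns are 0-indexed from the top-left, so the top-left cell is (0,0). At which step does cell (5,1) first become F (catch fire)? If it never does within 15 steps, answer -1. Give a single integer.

Step 1: cell (5,1)='T' (+6 fires, +2 burnt)
Step 2: cell (5,1)='T' (+8 fires, +6 burnt)
Step 3: cell (5,1)='T' (+6 fires, +8 burnt)
Step 4: cell (5,1)='F' (+4 fires, +6 burnt)
  -> target ignites at step 4
Step 5: cell (5,1)='.' (+1 fires, +4 burnt)
Step 6: cell (5,1)='.' (+0 fires, +1 burnt)
  fire out at step 6

4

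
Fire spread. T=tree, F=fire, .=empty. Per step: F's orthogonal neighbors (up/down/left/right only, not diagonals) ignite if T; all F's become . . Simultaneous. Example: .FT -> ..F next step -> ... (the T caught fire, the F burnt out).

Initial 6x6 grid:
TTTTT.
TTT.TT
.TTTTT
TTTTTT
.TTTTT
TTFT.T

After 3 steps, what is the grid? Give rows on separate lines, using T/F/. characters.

Step 1: 3 trees catch fire, 1 burn out
  TTTTT.
  TTT.TT
  .TTTTT
  TTTTTT
  .TFTTT
  TF.F.T
Step 2: 4 trees catch fire, 3 burn out
  TTTTT.
  TTT.TT
  .TTTTT
  TTFTTT
  .F.FTT
  F....T
Step 3: 4 trees catch fire, 4 burn out
  TTTTT.
  TTT.TT
  .TFTTT
  TF.FTT
  ....FT
  .....T

TTTTT.
TTT.TT
.TFTTT
TF.FTT
....FT
.....T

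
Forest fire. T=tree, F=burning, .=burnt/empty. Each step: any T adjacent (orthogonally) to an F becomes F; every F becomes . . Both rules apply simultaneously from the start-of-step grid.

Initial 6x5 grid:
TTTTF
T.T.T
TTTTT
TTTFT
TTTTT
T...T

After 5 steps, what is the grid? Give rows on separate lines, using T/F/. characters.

Step 1: 6 trees catch fire, 2 burn out
  TTTF.
  T.T.F
  TTTFT
  TTF.F
  TTTFT
  T...T
Step 2: 6 trees catch fire, 6 burn out
  TTF..
  T.T..
  TTF.F
  TF...
  TTF.F
  T...T
Step 3: 6 trees catch fire, 6 burn out
  TF...
  T.F..
  TF...
  F....
  TF...
  T...F
Step 4: 3 trees catch fire, 6 burn out
  F....
  T....
  F....
  .....
  F....
  T....
Step 5: 2 trees catch fire, 3 burn out
  .....
  F....
  .....
  .....
  .....
  F....

.....
F....
.....
.....
.....
F....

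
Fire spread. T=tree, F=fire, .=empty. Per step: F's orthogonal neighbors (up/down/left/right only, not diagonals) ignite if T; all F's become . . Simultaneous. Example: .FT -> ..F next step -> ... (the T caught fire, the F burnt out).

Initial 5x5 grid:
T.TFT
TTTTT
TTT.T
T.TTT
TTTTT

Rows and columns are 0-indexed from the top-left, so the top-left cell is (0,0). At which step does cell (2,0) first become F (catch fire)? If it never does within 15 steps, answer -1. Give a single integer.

Step 1: cell (2,0)='T' (+3 fires, +1 burnt)
Step 2: cell (2,0)='T' (+2 fires, +3 burnt)
Step 3: cell (2,0)='T' (+3 fires, +2 burnt)
Step 4: cell (2,0)='T' (+4 fires, +3 burnt)
Step 5: cell (2,0)='F' (+5 fires, +4 burnt)
  -> target ignites at step 5
Step 6: cell (2,0)='.' (+3 fires, +5 burnt)
Step 7: cell (2,0)='.' (+1 fires, +3 burnt)
Step 8: cell (2,0)='.' (+0 fires, +1 burnt)
  fire out at step 8

5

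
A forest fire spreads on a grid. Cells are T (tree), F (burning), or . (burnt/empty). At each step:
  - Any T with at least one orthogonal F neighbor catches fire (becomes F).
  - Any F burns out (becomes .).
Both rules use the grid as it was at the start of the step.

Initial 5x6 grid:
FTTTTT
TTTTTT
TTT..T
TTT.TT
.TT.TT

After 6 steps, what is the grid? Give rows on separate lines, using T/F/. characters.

Step 1: 2 trees catch fire, 1 burn out
  .FTTTT
  FTTTTT
  TTT..T
  TTT.TT
  .TT.TT
Step 2: 3 trees catch fire, 2 burn out
  ..FTTT
  .FTTTT
  FTT..T
  TTT.TT
  .TT.TT
Step 3: 4 trees catch fire, 3 burn out
  ...FTT
  ..FTTT
  .FT..T
  FTT.TT
  .TT.TT
Step 4: 4 trees catch fire, 4 burn out
  ....FT
  ...FTT
  ..F..T
  .FT.TT
  .TT.TT
Step 5: 4 trees catch fire, 4 burn out
  .....F
  ....FT
  .....T
  ..F.TT
  .FT.TT
Step 6: 2 trees catch fire, 4 burn out
  ......
  .....F
  .....T
  ....TT
  ..F.TT

......
.....F
.....T
....TT
..F.TT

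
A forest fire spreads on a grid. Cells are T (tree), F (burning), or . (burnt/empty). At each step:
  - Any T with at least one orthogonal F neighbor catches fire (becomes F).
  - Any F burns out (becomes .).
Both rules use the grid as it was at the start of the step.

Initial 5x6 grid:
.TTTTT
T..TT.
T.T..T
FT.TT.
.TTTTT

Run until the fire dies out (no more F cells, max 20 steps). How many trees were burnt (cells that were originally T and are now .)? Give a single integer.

Answer: 10

Derivation:
Step 1: +2 fires, +1 burnt (F count now 2)
Step 2: +2 fires, +2 burnt (F count now 2)
Step 3: +1 fires, +2 burnt (F count now 1)
Step 4: +1 fires, +1 burnt (F count now 1)
Step 5: +2 fires, +1 burnt (F count now 2)
Step 6: +2 fires, +2 burnt (F count now 2)
Step 7: +0 fires, +2 burnt (F count now 0)
Fire out after step 7
Initially T: 19, now '.': 21
Total burnt (originally-T cells now '.'): 10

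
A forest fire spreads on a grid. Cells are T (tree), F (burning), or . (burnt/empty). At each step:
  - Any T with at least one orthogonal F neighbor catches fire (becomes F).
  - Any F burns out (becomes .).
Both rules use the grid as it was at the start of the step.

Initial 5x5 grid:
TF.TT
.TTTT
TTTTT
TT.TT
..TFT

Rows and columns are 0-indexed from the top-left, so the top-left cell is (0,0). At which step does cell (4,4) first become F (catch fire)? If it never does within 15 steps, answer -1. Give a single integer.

Step 1: cell (4,4)='F' (+5 fires, +2 burnt)
  -> target ignites at step 1
Step 2: cell (4,4)='.' (+4 fires, +5 burnt)
Step 3: cell (4,4)='.' (+5 fires, +4 burnt)
Step 4: cell (4,4)='.' (+3 fires, +5 burnt)
Step 5: cell (4,4)='.' (+1 fires, +3 burnt)
Step 6: cell (4,4)='.' (+0 fires, +1 burnt)
  fire out at step 6

1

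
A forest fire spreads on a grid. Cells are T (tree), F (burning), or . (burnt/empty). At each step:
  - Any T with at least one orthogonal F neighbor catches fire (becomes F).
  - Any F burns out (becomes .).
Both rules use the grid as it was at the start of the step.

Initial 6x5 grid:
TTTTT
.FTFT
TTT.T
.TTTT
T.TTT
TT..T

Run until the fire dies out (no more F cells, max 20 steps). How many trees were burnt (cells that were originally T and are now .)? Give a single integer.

Step 1: +5 fires, +2 burnt (F count now 5)
Step 2: +7 fires, +5 burnt (F count now 7)
Step 3: +2 fires, +7 burnt (F count now 2)
Step 4: +3 fires, +2 burnt (F count now 3)
Step 5: +2 fires, +3 burnt (F count now 2)
Step 6: +0 fires, +2 burnt (F count now 0)
Fire out after step 6
Initially T: 22, now '.': 27
Total burnt (originally-T cells now '.'): 19

Answer: 19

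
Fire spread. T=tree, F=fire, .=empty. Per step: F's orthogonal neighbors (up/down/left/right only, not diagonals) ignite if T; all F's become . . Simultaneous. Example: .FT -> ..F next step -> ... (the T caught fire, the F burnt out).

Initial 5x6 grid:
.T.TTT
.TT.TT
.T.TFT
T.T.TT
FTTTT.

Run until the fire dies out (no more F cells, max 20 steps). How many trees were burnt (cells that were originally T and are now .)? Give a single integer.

Answer: 15

Derivation:
Step 1: +6 fires, +2 burnt (F count now 6)
Step 2: +5 fires, +6 burnt (F count now 5)
Step 3: +4 fires, +5 burnt (F count now 4)
Step 4: +0 fires, +4 burnt (F count now 0)
Fire out after step 4
Initially T: 19, now '.': 26
Total burnt (originally-T cells now '.'): 15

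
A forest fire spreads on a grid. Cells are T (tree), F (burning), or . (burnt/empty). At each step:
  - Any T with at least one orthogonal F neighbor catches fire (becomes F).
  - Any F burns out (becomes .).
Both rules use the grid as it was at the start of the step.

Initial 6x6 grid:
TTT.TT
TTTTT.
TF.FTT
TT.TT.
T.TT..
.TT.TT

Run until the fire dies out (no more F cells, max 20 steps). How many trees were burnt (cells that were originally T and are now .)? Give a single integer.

Step 1: +6 fires, +2 burnt (F count now 6)
Step 2: +8 fires, +6 burnt (F count now 8)
Step 3: +5 fires, +8 burnt (F count now 5)
Step 4: +2 fires, +5 burnt (F count now 2)
Step 5: +1 fires, +2 burnt (F count now 1)
Step 6: +0 fires, +1 burnt (F count now 0)
Fire out after step 6
Initially T: 24, now '.': 34
Total burnt (originally-T cells now '.'): 22

Answer: 22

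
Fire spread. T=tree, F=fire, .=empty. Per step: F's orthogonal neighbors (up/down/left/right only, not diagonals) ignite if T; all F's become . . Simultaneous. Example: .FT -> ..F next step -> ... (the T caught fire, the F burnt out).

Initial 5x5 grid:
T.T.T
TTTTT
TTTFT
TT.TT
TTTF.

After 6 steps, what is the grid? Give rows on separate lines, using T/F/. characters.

Step 1: 5 trees catch fire, 2 burn out
  T.T.T
  TTTFT
  TTF.F
  TT.FT
  TTF..
Step 2: 5 trees catch fire, 5 burn out
  T.T.T
  TTF.F
  TF...
  TT..F
  TF...
Step 3: 6 trees catch fire, 5 burn out
  T.F.F
  TF...
  F....
  TF...
  F....
Step 4: 2 trees catch fire, 6 burn out
  T....
  F....
  .....
  F....
  .....
Step 5: 1 trees catch fire, 2 burn out
  F....
  .....
  .....
  .....
  .....
Step 6: 0 trees catch fire, 1 burn out
  .....
  .....
  .....
  .....
  .....

.....
.....
.....
.....
.....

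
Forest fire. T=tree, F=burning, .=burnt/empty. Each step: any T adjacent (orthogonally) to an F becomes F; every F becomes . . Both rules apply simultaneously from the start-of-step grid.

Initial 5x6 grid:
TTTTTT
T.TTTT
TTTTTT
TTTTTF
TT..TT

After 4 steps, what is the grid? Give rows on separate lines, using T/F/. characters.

Step 1: 3 trees catch fire, 1 burn out
  TTTTTT
  T.TTTT
  TTTTTF
  TTTTF.
  TT..TF
Step 2: 4 trees catch fire, 3 burn out
  TTTTTT
  T.TTTF
  TTTTF.
  TTTF..
  TT..F.
Step 3: 4 trees catch fire, 4 burn out
  TTTTTF
  T.TTF.
  TTTF..
  TTF...
  TT....
Step 4: 4 trees catch fire, 4 burn out
  TTTTF.
  T.TF..
  TTF...
  TF....
  TT....

TTTTF.
T.TF..
TTF...
TF....
TT....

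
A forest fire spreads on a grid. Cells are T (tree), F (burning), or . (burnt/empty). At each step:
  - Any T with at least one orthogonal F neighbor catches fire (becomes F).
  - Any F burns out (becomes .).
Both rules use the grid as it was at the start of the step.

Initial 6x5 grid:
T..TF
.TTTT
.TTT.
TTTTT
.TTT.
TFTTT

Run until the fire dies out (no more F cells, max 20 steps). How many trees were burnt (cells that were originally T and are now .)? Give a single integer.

Answer: 20

Derivation:
Step 1: +5 fires, +2 burnt (F count now 5)
Step 2: +4 fires, +5 burnt (F count now 4)
Step 3: +7 fires, +4 burnt (F count now 7)
Step 4: +3 fires, +7 burnt (F count now 3)
Step 5: +1 fires, +3 burnt (F count now 1)
Step 6: +0 fires, +1 burnt (F count now 0)
Fire out after step 6
Initially T: 21, now '.': 29
Total burnt (originally-T cells now '.'): 20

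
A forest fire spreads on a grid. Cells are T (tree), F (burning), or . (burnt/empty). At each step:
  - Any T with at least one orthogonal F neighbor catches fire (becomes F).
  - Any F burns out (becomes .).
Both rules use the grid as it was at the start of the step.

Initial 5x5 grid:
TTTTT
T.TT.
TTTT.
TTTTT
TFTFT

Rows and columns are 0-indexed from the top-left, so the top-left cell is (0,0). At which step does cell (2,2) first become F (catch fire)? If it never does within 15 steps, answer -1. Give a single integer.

Step 1: cell (2,2)='T' (+5 fires, +2 burnt)
Step 2: cell (2,2)='T' (+5 fires, +5 burnt)
Step 3: cell (2,2)='F' (+3 fires, +5 burnt)
  -> target ignites at step 3
Step 4: cell (2,2)='.' (+3 fires, +3 burnt)
Step 5: cell (2,2)='.' (+3 fires, +3 burnt)
Step 6: cell (2,2)='.' (+1 fires, +3 burnt)
Step 7: cell (2,2)='.' (+0 fires, +1 burnt)
  fire out at step 7

3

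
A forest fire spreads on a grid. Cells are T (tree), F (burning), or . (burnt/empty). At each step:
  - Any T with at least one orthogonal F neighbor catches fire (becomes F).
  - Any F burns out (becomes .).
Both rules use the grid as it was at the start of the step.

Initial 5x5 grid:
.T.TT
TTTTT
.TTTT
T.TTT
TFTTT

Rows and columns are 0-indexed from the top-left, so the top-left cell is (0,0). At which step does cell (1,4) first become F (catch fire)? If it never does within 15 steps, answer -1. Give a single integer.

Step 1: cell (1,4)='T' (+2 fires, +1 burnt)
Step 2: cell (1,4)='T' (+3 fires, +2 burnt)
Step 3: cell (1,4)='T' (+3 fires, +3 burnt)
Step 4: cell (1,4)='T' (+4 fires, +3 burnt)
Step 5: cell (1,4)='T' (+3 fires, +4 burnt)
Step 6: cell (1,4)='F' (+4 fires, +3 burnt)
  -> target ignites at step 6
Step 7: cell (1,4)='.' (+1 fires, +4 burnt)
Step 8: cell (1,4)='.' (+0 fires, +1 burnt)
  fire out at step 8

6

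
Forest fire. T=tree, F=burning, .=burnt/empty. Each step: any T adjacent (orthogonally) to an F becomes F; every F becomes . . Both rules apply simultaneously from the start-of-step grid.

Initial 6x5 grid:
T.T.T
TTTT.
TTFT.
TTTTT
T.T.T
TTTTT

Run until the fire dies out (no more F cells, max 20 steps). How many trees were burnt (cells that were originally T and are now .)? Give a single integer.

Answer: 22

Derivation:
Step 1: +4 fires, +1 burnt (F count now 4)
Step 2: +7 fires, +4 burnt (F count now 7)
Step 3: +4 fires, +7 burnt (F count now 4)
Step 4: +5 fires, +4 burnt (F count now 5)
Step 5: +2 fires, +5 burnt (F count now 2)
Step 6: +0 fires, +2 burnt (F count now 0)
Fire out after step 6
Initially T: 23, now '.': 29
Total burnt (originally-T cells now '.'): 22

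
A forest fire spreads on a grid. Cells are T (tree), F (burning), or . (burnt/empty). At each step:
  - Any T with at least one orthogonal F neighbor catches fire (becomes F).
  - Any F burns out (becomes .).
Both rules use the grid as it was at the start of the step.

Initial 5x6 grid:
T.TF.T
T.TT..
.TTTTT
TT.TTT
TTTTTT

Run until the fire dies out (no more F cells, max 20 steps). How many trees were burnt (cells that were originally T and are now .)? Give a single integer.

Step 1: +2 fires, +1 burnt (F count now 2)
Step 2: +2 fires, +2 burnt (F count now 2)
Step 3: +3 fires, +2 burnt (F count now 3)
Step 4: +4 fires, +3 burnt (F count now 4)
Step 5: +4 fires, +4 burnt (F count now 4)
Step 6: +3 fires, +4 burnt (F count now 3)
Step 7: +1 fires, +3 burnt (F count now 1)
Step 8: +0 fires, +1 burnt (F count now 0)
Fire out after step 8
Initially T: 22, now '.': 27
Total burnt (originally-T cells now '.'): 19

Answer: 19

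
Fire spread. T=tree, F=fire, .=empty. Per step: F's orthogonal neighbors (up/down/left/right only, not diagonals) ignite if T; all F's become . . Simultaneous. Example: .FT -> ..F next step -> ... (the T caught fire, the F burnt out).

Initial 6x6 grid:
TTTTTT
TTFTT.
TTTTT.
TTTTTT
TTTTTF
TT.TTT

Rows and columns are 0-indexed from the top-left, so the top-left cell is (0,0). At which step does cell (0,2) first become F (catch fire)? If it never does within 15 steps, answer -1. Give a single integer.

Step 1: cell (0,2)='F' (+7 fires, +2 burnt)
  -> target ignites at step 1
Step 2: cell (0,2)='.' (+10 fires, +7 burnt)
Step 3: cell (0,2)='.' (+8 fires, +10 burnt)
Step 4: cell (0,2)='.' (+3 fires, +8 burnt)
Step 5: cell (0,2)='.' (+2 fires, +3 burnt)
Step 6: cell (0,2)='.' (+1 fires, +2 burnt)
Step 7: cell (0,2)='.' (+0 fires, +1 burnt)
  fire out at step 7

1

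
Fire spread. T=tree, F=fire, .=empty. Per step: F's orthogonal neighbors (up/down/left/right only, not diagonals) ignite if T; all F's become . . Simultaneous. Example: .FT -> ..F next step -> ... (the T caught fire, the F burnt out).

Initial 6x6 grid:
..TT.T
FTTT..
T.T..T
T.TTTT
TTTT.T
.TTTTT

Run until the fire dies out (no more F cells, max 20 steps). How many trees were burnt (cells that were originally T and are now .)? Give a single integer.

Step 1: +2 fires, +1 burnt (F count now 2)
Step 2: +2 fires, +2 burnt (F count now 2)
Step 3: +4 fires, +2 burnt (F count now 4)
Step 4: +3 fires, +4 burnt (F count now 3)
Step 5: +3 fires, +3 burnt (F count now 3)
Step 6: +3 fires, +3 burnt (F count now 3)
Step 7: +2 fires, +3 burnt (F count now 2)
Step 8: +3 fires, +2 burnt (F count now 3)
Step 9: +1 fires, +3 burnt (F count now 1)
Step 10: +0 fires, +1 burnt (F count now 0)
Fire out after step 10
Initially T: 24, now '.': 35
Total burnt (originally-T cells now '.'): 23

Answer: 23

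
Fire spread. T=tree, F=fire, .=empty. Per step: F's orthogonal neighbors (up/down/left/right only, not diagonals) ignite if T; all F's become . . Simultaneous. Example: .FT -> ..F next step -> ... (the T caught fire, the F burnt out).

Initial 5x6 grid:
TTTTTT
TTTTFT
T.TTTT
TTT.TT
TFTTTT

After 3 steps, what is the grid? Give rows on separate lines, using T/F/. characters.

Step 1: 7 trees catch fire, 2 burn out
  TTTTFT
  TTTF.F
  T.TTFT
  TFT.TT
  F.FTTT
Step 2: 9 trees catch fire, 7 burn out
  TTTF.F
  TTF...
  T.TF.F
  F.F.FT
  ...FTT
Step 3: 6 trees catch fire, 9 burn out
  TTF...
  TF....
  F.F...
  .....F
  ....FT

TTF...
TF....
F.F...
.....F
....FT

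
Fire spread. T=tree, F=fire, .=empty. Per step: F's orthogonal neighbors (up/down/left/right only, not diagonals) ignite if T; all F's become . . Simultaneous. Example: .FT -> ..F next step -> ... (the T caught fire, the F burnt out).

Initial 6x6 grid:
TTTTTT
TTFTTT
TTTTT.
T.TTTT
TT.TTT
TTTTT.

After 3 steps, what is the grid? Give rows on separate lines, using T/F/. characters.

Step 1: 4 trees catch fire, 1 burn out
  TTFTTT
  TF.FTT
  TTFTT.
  T.TTTT
  TT.TTT
  TTTTT.
Step 2: 7 trees catch fire, 4 burn out
  TF.FTT
  F...FT
  TF.FT.
  T.FTTT
  TT.TTT
  TTTTT.
Step 3: 6 trees catch fire, 7 burn out
  F...FT
  .....F
  F...F.
  T..FTT
  TT.TTT
  TTTTT.

F...FT
.....F
F...F.
T..FTT
TT.TTT
TTTTT.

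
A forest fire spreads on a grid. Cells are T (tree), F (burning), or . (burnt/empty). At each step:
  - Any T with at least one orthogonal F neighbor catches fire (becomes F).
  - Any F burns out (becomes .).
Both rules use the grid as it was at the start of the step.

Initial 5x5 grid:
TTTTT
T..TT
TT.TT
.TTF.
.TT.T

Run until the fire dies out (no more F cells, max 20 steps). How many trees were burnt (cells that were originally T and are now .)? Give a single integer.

Answer: 16

Derivation:
Step 1: +2 fires, +1 burnt (F count now 2)
Step 2: +4 fires, +2 burnt (F count now 4)
Step 3: +4 fires, +4 burnt (F count now 4)
Step 4: +3 fires, +4 burnt (F count now 3)
Step 5: +2 fires, +3 burnt (F count now 2)
Step 6: +1 fires, +2 burnt (F count now 1)
Step 7: +0 fires, +1 burnt (F count now 0)
Fire out after step 7
Initially T: 17, now '.': 24
Total burnt (originally-T cells now '.'): 16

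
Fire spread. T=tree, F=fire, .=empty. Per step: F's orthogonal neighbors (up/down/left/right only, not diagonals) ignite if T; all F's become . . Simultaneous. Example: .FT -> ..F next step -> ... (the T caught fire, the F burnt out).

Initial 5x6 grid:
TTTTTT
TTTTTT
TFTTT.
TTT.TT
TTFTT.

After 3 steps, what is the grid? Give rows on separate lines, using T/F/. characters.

Step 1: 7 trees catch fire, 2 burn out
  TTTTTT
  TFTTTT
  F.FTT.
  TFF.TT
  TF.FT.
Step 2: 7 trees catch fire, 7 burn out
  TFTTTT
  F.FTTT
  ...FT.
  F...TT
  F...F.
Step 3: 5 trees catch fire, 7 burn out
  F.FTTT
  ...FTT
  ....F.
  ....FT
  ......

F.FTTT
...FTT
....F.
....FT
......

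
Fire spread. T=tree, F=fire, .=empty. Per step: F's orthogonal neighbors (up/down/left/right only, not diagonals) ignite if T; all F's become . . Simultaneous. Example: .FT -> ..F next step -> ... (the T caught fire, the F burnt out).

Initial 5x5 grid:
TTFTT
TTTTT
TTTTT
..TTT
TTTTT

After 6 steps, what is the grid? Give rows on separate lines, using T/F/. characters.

Step 1: 3 trees catch fire, 1 burn out
  TF.FT
  TTFTT
  TTTTT
  ..TTT
  TTTTT
Step 2: 5 trees catch fire, 3 burn out
  F...F
  TF.FT
  TTFTT
  ..TTT
  TTTTT
Step 3: 5 trees catch fire, 5 burn out
  .....
  F...F
  TF.FT
  ..FTT
  TTTTT
Step 4: 4 trees catch fire, 5 burn out
  .....
  .....
  F...F
  ...FT
  TTFTT
Step 5: 3 trees catch fire, 4 burn out
  .....
  .....
  .....
  ....F
  TF.FT
Step 6: 2 trees catch fire, 3 burn out
  .....
  .....
  .....
  .....
  F...F

.....
.....
.....
.....
F...F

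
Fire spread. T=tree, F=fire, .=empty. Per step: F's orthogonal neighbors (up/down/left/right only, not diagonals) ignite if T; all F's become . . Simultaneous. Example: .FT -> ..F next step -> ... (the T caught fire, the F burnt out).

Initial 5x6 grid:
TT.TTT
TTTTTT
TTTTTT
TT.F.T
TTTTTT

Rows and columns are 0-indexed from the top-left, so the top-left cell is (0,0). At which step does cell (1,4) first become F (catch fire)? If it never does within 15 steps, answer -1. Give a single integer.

Step 1: cell (1,4)='T' (+2 fires, +1 burnt)
Step 2: cell (1,4)='T' (+5 fires, +2 burnt)
Step 3: cell (1,4)='F' (+7 fires, +5 burnt)
  -> target ignites at step 3
Step 4: cell (1,4)='.' (+7 fires, +7 burnt)
Step 5: cell (1,4)='.' (+4 fires, +7 burnt)
Step 6: cell (1,4)='.' (+1 fires, +4 burnt)
Step 7: cell (1,4)='.' (+0 fires, +1 burnt)
  fire out at step 7

3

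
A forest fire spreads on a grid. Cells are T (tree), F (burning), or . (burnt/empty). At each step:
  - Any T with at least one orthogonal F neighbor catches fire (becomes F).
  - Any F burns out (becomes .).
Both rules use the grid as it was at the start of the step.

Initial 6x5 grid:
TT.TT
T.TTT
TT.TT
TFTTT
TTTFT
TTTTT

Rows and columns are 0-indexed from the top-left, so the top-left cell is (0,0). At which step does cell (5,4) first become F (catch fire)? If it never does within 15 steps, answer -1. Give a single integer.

Step 1: cell (5,4)='T' (+8 fires, +2 burnt)
Step 2: cell (5,4)='F' (+7 fires, +8 burnt)
  -> target ignites at step 2
Step 3: cell (5,4)='.' (+4 fires, +7 burnt)
Step 4: cell (5,4)='.' (+4 fires, +4 burnt)
Step 5: cell (5,4)='.' (+2 fires, +4 burnt)
Step 6: cell (5,4)='.' (+0 fires, +2 burnt)
  fire out at step 6

2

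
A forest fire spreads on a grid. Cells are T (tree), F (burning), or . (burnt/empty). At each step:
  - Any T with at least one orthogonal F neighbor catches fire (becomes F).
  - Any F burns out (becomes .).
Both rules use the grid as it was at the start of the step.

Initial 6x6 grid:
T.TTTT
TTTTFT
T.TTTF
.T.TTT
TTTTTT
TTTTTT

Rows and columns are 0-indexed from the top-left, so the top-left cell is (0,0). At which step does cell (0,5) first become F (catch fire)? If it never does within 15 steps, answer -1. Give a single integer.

Step 1: cell (0,5)='T' (+5 fires, +2 burnt)
Step 2: cell (0,5)='F' (+6 fires, +5 burnt)
  -> target ignites at step 2
Step 3: cell (0,5)='.' (+6 fires, +6 burnt)
Step 4: cell (0,5)='.' (+3 fires, +6 burnt)
Step 5: cell (0,5)='.' (+4 fires, +3 burnt)
Step 6: cell (0,5)='.' (+2 fires, +4 burnt)
Step 7: cell (0,5)='.' (+3 fires, +2 burnt)
Step 8: cell (0,5)='.' (+1 fires, +3 burnt)
Step 9: cell (0,5)='.' (+0 fires, +1 burnt)
  fire out at step 9

2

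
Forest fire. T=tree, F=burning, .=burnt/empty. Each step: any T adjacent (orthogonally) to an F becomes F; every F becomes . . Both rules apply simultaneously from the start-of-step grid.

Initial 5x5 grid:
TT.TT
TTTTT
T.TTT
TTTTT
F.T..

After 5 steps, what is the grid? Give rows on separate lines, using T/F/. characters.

Step 1: 1 trees catch fire, 1 burn out
  TT.TT
  TTTTT
  T.TTT
  FTTTT
  ..T..
Step 2: 2 trees catch fire, 1 burn out
  TT.TT
  TTTTT
  F.TTT
  .FTTT
  ..T..
Step 3: 2 trees catch fire, 2 burn out
  TT.TT
  FTTTT
  ..TTT
  ..FTT
  ..T..
Step 4: 5 trees catch fire, 2 burn out
  FT.TT
  .FTTT
  ..FTT
  ...FT
  ..F..
Step 5: 4 trees catch fire, 5 burn out
  .F.TT
  ..FTT
  ...FT
  ....F
  .....

.F.TT
..FTT
...FT
....F
.....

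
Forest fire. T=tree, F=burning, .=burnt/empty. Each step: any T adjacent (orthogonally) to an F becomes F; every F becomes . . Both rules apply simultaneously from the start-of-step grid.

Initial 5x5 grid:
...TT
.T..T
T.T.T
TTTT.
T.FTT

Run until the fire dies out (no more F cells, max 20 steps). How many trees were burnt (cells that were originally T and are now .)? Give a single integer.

Answer: 9

Derivation:
Step 1: +2 fires, +1 burnt (F count now 2)
Step 2: +4 fires, +2 burnt (F count now 4)
Step 3: +1 fires, +4 burnt (F count now 1)
Step 4: +2 fires, +1 burnt (F count now 2)
Step 5: +0 fires, +2 burnt (F count now 0)
Fire out after step 5
Initially T: 14, now '.': 20
Total burnt (originally-T cells now '.'): 9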